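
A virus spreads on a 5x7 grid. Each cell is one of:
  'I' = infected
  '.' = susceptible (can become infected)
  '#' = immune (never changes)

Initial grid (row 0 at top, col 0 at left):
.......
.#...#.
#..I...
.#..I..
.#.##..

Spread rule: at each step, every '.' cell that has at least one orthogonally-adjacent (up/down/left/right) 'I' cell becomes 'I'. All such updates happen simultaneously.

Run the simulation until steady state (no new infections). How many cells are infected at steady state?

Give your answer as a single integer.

Step 0 (initial): 2 infected
Step 1: +5 new -> 7 infected
Step 2: +8 new -> 15 infected
Step 3: +5 new -> 20 infected
Step 4: +3 new -> 23 infected
Step 5: +2 new -> 25 infected
Step 6: +1 new -> 26 infected
Step 7: +0 new -> 26 infected

Answer: 26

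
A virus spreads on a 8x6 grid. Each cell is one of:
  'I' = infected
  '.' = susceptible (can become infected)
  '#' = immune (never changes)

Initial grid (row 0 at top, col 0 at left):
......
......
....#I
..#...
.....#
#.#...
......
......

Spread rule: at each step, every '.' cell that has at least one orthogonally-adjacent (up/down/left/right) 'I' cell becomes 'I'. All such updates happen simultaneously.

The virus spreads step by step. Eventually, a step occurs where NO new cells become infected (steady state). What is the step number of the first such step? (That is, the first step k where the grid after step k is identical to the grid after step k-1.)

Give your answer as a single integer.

Answer: 11

Derivation:
Step 0 (initial): 1 infected
Step 1: +2 new -> 3 infected
Step 2: +3 new -> 6 infected
Step 3: +4 new -> 10 infected
Step 4: +5 new -> 15 infected
Step 5: +7 new -> 22 infected
Step 6: +7 new -> 29 infected
Step 7: +8 new -> 37 infected
Step 8: +3 new -> 40 infected
Step 9: +2 new -> 42 infected
Step 10: +1 new -> 43 infected
Step 11: +0 new -> 43 infected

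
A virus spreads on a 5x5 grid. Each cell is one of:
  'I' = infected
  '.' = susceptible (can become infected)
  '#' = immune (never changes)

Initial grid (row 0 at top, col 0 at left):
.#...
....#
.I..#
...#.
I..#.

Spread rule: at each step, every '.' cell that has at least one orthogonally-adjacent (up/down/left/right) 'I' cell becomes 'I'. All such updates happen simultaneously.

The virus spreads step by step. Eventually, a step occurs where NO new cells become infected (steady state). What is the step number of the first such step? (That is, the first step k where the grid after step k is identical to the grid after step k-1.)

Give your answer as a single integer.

Answer: 6

Derivation:
Step 0 (initial): 2 infected
Step 1: +6 new -> 8 infected
Step 2: +5 new -> 13 infected
Step 3: +3 new -> 16 infected
Step 4: +1 new -> 17 infected
Step 5: +1 new -> 18 infected
Step 6: +0 new -> 18 infected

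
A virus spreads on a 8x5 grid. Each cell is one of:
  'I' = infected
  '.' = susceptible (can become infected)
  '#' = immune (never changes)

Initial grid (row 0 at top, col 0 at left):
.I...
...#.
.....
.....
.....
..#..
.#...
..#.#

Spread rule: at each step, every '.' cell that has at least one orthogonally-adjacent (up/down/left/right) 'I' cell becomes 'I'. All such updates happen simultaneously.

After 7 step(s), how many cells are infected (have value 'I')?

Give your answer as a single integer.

Answer: 28

Derivation:
Step 0 (initial): 1 infected
Step 1: +3 new -> 4 infected
Step 2: +4 new -> 8 infected
Step 3: +4 new -> 12 infected
Step 4: +5 new -> 17 infected
Step 5: +5 new -> 22 infected
Step 6: +3 new -> 25 infected
Step 7: +3 new -> 28 infected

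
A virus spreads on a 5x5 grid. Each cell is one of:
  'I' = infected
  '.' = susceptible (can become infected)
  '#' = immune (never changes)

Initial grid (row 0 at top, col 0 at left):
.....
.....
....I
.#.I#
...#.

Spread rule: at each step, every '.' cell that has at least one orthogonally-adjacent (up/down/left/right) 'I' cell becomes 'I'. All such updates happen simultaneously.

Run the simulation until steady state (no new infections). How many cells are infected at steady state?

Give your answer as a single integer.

Answer: 21

Derivation:
Step 0 (initial): 2 infected
Step 1: +3 new -> 5 infected
Step 2: +4 new -> 9 infected
Step 3: +4 new -> 13 infected
Step 4: +4 new -> 17 infected
Step 5: +3 new -> 20 infected
Step 6: +1 new -> 21 infected
Step 7: +0 new -> 21 infected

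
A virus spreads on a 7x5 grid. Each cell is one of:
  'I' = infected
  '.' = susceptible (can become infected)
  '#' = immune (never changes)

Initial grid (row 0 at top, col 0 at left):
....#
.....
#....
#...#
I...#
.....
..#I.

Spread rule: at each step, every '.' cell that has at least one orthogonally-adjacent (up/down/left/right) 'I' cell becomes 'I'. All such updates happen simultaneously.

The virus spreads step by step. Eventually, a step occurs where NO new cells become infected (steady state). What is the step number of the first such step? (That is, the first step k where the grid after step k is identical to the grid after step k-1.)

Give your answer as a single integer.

Answer: 7

Derivation:
Step 0 (initial): 2 infected
Step 1: +4 new -> 6 infected
Step 2: +7 new -> 13 infected
Step 3: +4 new -> 17 infected
Step 4: +3 new -> 20 infected
Step 5: +5 new -> 25 infected
Step 6: +4 new -> 29 infected
Step 7: +0 new -> 29 infected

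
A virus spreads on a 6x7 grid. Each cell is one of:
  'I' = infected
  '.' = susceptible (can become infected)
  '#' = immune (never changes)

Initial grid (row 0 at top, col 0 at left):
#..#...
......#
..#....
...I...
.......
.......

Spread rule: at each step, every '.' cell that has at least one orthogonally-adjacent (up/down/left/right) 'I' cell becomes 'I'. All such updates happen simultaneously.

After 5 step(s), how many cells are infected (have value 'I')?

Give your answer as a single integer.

Answer: 37

Derivation:
Step 0 (initial): 1 infected
Step 1: +4 new -> 5 infected
Step 2: +7 new -> 12 infected
Step 3: +10 new -> 22 infected
Step 4: +10 new -> 32 infected
Step 5: +5 new -> 37 infected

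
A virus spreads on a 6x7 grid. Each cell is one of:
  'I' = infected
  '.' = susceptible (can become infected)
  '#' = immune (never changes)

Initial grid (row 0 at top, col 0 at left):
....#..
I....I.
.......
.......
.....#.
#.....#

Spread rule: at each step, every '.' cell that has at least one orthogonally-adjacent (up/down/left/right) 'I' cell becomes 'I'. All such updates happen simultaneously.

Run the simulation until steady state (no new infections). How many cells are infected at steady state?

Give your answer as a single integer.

Step 0 (initial): 2 infected
Step 1: +7 new -> 9 infected
Step 2: +9 new -> 18 infected
Step 3: +8 new -> 26 infected
Step 4: +5 new -> 31 infected
Step 5: +4 new -> 35 infected
Step 6: +3 new -> 38 infected
Step 7: +0 new -> 38 infected

Answer: 38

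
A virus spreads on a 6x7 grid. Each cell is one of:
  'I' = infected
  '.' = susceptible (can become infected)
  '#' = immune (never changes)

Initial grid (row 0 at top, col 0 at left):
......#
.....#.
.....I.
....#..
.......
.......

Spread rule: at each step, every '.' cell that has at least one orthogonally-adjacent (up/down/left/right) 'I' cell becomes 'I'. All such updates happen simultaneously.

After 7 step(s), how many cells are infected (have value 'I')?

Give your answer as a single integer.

Answer: 38

Derivation:
Step 0 (initial): 1 infected
Step 1: +3 new -> 4 infected
Step 2: +5 new -> 9 infected
Step 3: +7 new -> 16 infected
Step 4: +8 new -> 24 infected
Step 5: +6 new -> 30 infected
Step 6: +5 new -> 35 infected
Step 7: +3 new -> 38 infected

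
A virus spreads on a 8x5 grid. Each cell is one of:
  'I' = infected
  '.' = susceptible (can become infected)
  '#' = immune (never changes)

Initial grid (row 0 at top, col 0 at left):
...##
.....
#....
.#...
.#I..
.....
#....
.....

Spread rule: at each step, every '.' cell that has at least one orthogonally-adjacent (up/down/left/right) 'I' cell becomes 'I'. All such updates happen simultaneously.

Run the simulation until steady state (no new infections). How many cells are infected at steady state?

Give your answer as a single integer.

Step 0 (initial): 1 infected
Step 1: +3 new -> 4 infected
Step 2: +6 new -> 10 infected
Step 3: +9 new -> 19 infected
Step 4: +8 new -> 27 infected
Step 5: +6 new -> 33 infected
Step 6: +1 new -> 34 infected
Step 7: +0 new -> 34 infected

Answer: 34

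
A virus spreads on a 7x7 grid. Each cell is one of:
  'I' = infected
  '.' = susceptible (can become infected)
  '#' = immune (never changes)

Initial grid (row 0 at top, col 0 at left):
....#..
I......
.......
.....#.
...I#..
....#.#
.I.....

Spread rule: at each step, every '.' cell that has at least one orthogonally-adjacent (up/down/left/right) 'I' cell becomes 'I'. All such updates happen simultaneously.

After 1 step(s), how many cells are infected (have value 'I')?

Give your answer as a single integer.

Step 0 (initial): 3 infected
Step 1: +9 new -> 12 infected

Answer: 12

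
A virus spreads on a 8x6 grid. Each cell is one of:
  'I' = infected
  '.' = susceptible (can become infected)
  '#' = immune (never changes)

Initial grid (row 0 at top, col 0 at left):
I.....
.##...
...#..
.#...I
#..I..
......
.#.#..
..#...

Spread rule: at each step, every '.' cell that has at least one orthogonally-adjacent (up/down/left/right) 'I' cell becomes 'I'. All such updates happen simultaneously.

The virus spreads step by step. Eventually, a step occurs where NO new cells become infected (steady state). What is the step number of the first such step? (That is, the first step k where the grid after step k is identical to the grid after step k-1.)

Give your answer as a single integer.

Step 0 (initial): 3 infected
Step 1: +9 new -> 12 infected
Step 2: +9 new -> 21 infected
Step 3: +10 new -> 31 infected
Step 4: +5 new -> 36 infected
Step 5: +2 new -> 38 infected
Step 6: +1 new -> 39 infected
Step 7: +1 new -> 40 infected
Step 8: +0 new -> 40 infected

Answer: 8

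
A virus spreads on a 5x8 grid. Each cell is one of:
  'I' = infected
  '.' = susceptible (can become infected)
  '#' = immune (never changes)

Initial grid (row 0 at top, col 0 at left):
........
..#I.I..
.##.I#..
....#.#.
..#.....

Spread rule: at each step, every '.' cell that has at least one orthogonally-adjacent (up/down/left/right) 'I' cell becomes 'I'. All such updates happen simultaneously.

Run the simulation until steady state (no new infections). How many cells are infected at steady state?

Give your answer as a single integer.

Answer: 33

Derivation:
Step 0 (initial): 3 infected
Step 1: +5 new -> 8 infected
Step 2: +6 new -> 14 infected
Step 3: +5 new -> 19 infected
Step 4: +5 new -> 24 infected
Step 5: +5 new -> 29 infected
Step 6: +4 new -> 33 infected
Step 7: +0 new -> 33 infected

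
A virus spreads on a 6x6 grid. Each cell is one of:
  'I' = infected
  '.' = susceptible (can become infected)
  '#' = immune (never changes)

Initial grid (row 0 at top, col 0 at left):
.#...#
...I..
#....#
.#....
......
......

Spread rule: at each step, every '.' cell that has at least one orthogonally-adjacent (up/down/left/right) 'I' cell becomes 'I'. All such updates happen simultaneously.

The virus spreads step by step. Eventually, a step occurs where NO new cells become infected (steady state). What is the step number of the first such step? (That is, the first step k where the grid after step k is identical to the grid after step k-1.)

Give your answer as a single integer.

Answer: 8

Derivation:
Step 0 (initial): 1 infected
Step 1: +4 new -> 5 infected
Step 2: +7 new -> 12 infected
Step 3: +5 new -> 17 infected
Step 4: +5 new -> 22 infected
Step 5: +4 new -> 26 infected
Step 6: +3 new -> 29 infected
Step 7: +2 new -> 31 infected
Step 8: +0 new -> 31 infected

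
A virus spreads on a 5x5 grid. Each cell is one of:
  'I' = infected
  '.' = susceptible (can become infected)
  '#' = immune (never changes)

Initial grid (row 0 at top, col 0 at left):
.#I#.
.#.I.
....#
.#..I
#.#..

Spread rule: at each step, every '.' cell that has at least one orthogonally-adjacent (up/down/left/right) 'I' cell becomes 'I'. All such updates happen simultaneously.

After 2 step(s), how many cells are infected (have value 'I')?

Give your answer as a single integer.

Step 0 (initial): 3 infected
Step 1: +5 new -> 8 infected
Step 2: +4 new -> 12 infected

Answer: 12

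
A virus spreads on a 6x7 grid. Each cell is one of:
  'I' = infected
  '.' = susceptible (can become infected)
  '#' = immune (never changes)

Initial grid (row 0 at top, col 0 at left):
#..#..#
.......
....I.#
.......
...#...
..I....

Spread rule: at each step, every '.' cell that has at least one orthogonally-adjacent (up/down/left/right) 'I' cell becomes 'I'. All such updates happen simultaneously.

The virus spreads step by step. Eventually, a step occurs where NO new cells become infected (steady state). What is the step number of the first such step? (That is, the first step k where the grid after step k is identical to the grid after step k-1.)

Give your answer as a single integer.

Answer: 6

Derivation:
Step 0 (initial): 2 infected
Step 1: +7 new -> 9 infected
Step 2: +11 new -> 20 infected
Step 3: +9 new -> 29 infected
Step 4: +6 new -> 35 infected
Step 5: +2 new -> 37 infected
Step 6: +0 new -> 37 infected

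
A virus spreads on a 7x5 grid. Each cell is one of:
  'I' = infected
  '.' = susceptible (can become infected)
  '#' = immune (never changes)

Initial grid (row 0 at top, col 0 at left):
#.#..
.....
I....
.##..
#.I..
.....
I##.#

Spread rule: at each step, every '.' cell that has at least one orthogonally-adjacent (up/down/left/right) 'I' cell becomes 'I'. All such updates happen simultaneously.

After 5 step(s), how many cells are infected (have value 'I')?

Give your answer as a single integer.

Answer: 26

Derivation:
Step 0 (initial): 3 infected
Step 1: +7 new -> 10 infected
Step 2: +6 new -> 16 infected
Step 3: +6 new -> 22 infected
Step 4: +2 new -> 24 infected
Step 5: +2 new -> 26 infected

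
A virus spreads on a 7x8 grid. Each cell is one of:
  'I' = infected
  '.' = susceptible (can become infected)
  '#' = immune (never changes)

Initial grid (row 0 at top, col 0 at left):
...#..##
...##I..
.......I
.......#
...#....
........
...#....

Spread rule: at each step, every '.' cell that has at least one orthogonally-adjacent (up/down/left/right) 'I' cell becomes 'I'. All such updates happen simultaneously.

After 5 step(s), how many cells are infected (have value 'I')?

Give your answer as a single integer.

Step 0 (initial): 2 infected
Step 1: +5 new -> 7 infected
Step 2: +4 new -> 11 infected
Step 3: +4 new -> 15 infected
Step 4: +6 new -> 21 infected
Step 5: +7 new -> 28 infected

Answer: 28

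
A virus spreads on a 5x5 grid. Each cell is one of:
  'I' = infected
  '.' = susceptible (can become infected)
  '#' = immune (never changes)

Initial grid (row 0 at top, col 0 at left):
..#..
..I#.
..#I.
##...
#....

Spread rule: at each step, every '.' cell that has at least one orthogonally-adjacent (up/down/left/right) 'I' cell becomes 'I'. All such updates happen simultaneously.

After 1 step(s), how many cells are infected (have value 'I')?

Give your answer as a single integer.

Answer: 5

Derivation:
Step 0 (initial): 2 infected
Step 1: +3 new -> 5 infected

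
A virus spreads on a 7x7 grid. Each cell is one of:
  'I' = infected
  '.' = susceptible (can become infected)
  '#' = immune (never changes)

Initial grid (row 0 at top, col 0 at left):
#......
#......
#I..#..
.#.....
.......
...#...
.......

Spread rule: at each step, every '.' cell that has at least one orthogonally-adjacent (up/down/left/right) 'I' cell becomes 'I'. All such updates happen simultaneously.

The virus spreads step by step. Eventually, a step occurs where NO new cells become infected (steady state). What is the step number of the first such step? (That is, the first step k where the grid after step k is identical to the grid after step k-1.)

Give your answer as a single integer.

Answer: 10

Derivation:
Step 0 (initial): 1 infected
Step 1: +2 new -> 3 infected
Step 2: +4 new -> 7 infected
Step 3: +4 new -> 11 infected
Step 4: +6 new -> 17 infected
Step 5: +7 new -> 24 infected
Step 6: +10 new -> 34 infected
Step 7: +6 new -> 40 infected
Step 8: +2 new -> 42 infected
Step 9: +1 new -> 43 infected
Step 10: +0 new -> 43 infected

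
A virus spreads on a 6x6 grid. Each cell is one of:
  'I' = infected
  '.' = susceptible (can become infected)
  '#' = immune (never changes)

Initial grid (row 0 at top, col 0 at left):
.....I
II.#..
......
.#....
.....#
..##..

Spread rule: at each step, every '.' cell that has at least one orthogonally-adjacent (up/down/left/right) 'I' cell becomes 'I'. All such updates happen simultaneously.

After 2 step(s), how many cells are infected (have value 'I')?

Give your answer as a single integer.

Step 0 (initial): 3 infected
Step 1: +7 new -> 10 infected
Step 2: +6 new -> 16 infected

Answer: 16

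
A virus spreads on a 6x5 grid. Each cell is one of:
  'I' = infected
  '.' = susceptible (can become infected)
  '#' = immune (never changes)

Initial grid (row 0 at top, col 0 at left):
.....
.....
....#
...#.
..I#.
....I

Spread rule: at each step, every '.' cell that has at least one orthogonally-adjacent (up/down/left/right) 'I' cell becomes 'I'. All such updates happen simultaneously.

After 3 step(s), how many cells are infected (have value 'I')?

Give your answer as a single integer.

Step 0 (initial): 2 infected
Step 1: +5 new -> 7 infected
Step 2: +5 new -> 12 infected
Step 3: +5 new -> 17 infected

Answer: 17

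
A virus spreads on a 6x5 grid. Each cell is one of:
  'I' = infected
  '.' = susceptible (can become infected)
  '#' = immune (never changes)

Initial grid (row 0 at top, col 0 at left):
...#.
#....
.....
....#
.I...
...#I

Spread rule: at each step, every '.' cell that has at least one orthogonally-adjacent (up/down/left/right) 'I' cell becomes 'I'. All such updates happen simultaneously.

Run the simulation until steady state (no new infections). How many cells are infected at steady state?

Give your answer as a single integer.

Answer: 26

Derivation:
Step 0 (initial): 2 infected
Step 1: +5 new -> 7 infected
Step 2: +6 new -> 13 infected
Step 3: +4 new -> 17 infected
Step 4: +3 new -> 20 infected
Step 5: +4 new -> 24 infected
Step 6: +1 new -> 25 infected
Step 7: +1 new -> 26 infected
Step 8: +0 new -> 26 infected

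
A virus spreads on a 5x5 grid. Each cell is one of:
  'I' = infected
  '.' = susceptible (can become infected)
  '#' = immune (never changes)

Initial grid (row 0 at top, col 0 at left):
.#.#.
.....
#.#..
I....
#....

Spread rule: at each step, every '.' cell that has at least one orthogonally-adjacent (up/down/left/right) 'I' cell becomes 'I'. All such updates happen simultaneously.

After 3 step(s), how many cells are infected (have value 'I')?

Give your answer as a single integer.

Step 0 (initial): 1 infected
Step 1: +1 new -> 2 infected
Step 2: +3 new -> 5 infected
Step 3: +3 new -> 8 infected

Answer: 8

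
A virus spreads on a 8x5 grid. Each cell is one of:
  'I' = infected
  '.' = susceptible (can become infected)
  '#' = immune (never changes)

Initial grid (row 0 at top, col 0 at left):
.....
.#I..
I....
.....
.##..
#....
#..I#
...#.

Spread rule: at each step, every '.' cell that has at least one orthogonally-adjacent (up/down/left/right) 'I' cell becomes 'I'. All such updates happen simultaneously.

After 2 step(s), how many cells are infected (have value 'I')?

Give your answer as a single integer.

Answer: 24

Derivation:
Step 0 (initial): 3 infected
Step 1: +8 new -> 11 infected
Step 2: +13 new -> 24 infected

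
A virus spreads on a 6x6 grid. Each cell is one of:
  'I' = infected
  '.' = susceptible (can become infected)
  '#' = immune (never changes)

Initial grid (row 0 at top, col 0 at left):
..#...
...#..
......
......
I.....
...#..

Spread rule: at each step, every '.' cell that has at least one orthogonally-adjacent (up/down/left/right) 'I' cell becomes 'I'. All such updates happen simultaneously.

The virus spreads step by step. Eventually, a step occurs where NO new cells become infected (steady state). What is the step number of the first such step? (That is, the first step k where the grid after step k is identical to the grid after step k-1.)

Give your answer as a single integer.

Answer: 10

Derivation:
Step 0 (initial): 1 infected
Step 1: +3 new -> 4 infected
Step 2: +4 new -> 8 infected
Step 3: +5 new -> 13 infected
Step 4: +5 new -> 18 infected
Step 5: +6 new -> 24 infected
Step 6: +3 new -> 27 infected
Step 7: +2 new -> 29 infected
Step 8: +2 new -> 31 infected
Step 9: +2 new -> 33 infected
Step 10: +0 new -> 33 infected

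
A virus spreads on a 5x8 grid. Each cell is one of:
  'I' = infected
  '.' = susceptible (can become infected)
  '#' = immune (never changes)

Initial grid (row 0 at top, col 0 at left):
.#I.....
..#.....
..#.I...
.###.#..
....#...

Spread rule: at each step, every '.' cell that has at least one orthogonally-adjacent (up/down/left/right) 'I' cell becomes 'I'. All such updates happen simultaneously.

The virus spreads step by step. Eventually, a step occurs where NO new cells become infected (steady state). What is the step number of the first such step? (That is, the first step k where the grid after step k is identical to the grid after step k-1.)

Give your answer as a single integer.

Step 0 (initial): 2 infected
Step 1: +5 new -> 7 infected
Step 2: +4 new -> 11 infected
Step 3: +4 new -> 15 infected
Step 4: +4 new -> 19 infected
Step 5: +3 new -> 22 infected
Step 6: +0 new -> 22 infected

Answer: 6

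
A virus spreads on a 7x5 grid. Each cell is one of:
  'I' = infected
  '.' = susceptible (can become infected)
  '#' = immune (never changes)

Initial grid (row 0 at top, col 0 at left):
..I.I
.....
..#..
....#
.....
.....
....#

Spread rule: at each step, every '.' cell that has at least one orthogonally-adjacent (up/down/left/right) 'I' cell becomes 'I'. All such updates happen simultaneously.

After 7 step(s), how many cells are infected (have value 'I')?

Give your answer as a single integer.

Answer: 30

Derivation:
Step 0 (initial): 2 infected
Step 1: +4 new -> 6 infected
Step 2: +4 new -> 10 infected
Step 3: +3 new -> 13 infected
Step 4: +3 new -> 16 infected
Step 5: +4 new -> 20 infected
Step 6: +5 new -> 25 infected
Step 7: +5 new -> 30 infected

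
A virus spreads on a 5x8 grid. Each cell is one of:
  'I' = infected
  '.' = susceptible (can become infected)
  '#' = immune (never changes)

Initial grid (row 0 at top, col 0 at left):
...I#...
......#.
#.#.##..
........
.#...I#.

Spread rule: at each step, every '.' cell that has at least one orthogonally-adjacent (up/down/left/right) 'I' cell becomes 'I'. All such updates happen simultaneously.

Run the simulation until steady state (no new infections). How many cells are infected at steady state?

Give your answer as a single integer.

Answer: 32

Derivation:
Step 0 (initial): 2 infected
Step 1: +4 new -> 6 infected
Step 2: +7 new -> 13 infected
Step 3: +7 new -> 20 infected
Step 4: +6 new -> 26 infected
Step 5: +3 new -> 29 infected
Step 6: +2 new -> 31 infected
Step 7: +1 new -> 32 infected
Step 8: +0 new -> 32 infected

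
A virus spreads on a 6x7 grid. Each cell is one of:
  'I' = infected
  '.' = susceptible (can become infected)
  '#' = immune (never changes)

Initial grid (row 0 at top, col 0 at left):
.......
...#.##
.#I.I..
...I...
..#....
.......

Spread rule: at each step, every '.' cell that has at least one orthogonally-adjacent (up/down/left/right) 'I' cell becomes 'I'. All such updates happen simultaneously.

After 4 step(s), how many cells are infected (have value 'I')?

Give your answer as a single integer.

Answer: 35

Derivation:
Step 0 (initial): 3 infected
Step 1: +7 new -> 10 infected
Step 2: +8 new -> 18 infected
Step 3: +10 new -> 28 infected
Step 4: +7 new -> 35 infected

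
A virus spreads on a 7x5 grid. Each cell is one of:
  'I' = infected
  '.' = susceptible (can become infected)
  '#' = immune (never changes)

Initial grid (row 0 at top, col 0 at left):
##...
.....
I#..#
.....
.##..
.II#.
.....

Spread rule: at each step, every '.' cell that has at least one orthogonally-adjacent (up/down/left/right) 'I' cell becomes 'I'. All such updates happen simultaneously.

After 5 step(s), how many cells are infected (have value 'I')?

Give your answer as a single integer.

Answer: 27

Derivation:
Step 0 (initial): 3 infected
Step 1: +5 new -> 8 infected
Step 2: +5 new -> 13 infected
Step 3: +3 new -> 16 infected
Step 4: +5 new -> 21 infected
Step 5: +6 new -> 27 infected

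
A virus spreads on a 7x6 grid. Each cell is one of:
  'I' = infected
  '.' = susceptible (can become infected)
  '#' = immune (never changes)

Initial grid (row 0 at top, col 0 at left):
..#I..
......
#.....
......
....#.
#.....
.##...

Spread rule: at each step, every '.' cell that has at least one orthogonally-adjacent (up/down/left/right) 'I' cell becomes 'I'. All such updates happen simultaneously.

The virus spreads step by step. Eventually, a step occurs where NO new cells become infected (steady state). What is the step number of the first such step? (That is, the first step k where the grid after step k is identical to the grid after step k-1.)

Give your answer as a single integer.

Step 0 (initial): 1 infected
Step 1: +2 new -> 3 infected
Step 2: +4 new -> 7 infected
Step 3: +5 new -> 12 infected
Step 4: +7 new -> 19 infected
Step 5: +5 new -> 24 infected
Step 6: +6 new -> 30 infected
Step 7: +4 new -> 34 infected
Step 8: +1 new -> 35 infected
Step 9: +0 new -> 35 infected

Answer: 9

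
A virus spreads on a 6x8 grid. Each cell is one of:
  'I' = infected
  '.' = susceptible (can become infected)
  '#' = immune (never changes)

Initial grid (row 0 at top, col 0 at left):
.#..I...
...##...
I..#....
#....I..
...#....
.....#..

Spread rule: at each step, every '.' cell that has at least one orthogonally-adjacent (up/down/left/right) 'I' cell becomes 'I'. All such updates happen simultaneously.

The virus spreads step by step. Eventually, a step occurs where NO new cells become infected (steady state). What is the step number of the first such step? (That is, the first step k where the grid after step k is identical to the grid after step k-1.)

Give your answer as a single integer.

Step 0 (initial): 3 infected
Step 1: +8 new -> 11 infected
Step 2: +13 new -> 24 infected
Step 3: +9 new -> 33 infected
Step 4: +6 new -> 39 infected
Step 5: +2 new -> 41 infected
Step 6: +0 new -> 41 infected

Answer: 6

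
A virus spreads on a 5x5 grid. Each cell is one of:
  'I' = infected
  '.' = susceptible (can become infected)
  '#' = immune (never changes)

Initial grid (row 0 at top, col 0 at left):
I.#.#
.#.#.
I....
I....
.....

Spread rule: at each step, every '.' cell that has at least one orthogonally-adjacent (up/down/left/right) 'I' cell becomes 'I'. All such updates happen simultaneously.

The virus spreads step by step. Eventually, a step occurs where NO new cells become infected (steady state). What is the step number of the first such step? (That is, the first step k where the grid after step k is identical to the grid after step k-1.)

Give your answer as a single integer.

Answer: 6

Derivation:
Step 0 (initial): 3 infected
Step 1: +5 new -> 8 infected
Step 2: +3 new -> 11 infected
Step 3: +4 new -> 15 infected
Step 4: +3 new -> 18 infected
Step 5: +2 new -> 20 infected
Step 6: +0 new -> 20 infected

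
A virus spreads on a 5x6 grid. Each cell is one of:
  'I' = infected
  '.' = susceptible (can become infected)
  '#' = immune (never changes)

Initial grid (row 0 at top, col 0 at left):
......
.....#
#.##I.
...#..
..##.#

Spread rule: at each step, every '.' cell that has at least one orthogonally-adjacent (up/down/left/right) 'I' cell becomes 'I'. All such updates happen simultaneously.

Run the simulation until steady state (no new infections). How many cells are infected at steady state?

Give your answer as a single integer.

Step 0 (initial): 1 infected
Step 1: +3 new -> 4 infected
Step 2: +4 new -> 8 infected
Step 3: +3 new -> 11 infected
Step 4: +2 new -> 13 infected
Step 5: +3 new -> 16 infected
Step 6: +2 new -> 18 infected
Step 7: +3 new -> 21 infected
Step 8: +1 new -> 22 infected
Step 9: +0 new -> 22 infected

Answer: 22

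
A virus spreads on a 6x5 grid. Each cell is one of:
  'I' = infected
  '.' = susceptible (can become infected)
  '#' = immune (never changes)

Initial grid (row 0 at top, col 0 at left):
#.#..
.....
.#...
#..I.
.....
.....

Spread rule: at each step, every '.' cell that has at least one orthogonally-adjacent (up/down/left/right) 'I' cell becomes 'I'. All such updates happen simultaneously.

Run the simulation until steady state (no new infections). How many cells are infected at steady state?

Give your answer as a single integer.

Step 0 (initial): 1 infected
Step 1: +4 new -> 5 infected
Step 2: +7 new -> 12 infected
Step 3: +6 new -> 18 infected
Step 4: +4 new -> 22 infected
Step 5: +3 new -> 25 infected
Step 6: +1 new -> 26 infected
Step 7: +0 new -> 26 infected

Answer: 26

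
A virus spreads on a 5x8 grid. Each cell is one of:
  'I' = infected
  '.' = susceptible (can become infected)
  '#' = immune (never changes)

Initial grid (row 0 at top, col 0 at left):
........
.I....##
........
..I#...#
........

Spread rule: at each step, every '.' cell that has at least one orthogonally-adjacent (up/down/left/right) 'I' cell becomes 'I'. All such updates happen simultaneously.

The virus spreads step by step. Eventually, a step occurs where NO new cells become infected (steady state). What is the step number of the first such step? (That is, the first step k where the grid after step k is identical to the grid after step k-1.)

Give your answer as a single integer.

Answer: 8

Derivation:
Step 0 (initial): 2 infected
Step 1: +7 new -> 9 infected
Step 2: +8 new -> 17 infected
Step 3: +5 new -> 22 infected
Step 4: +5 new -> 27 infected
Step 5: +4 new -> 31 infected
Step 6: +4 new -> 35 infected
Step 7: +1 new -> 36 infected
Step 8: +0 new -> 36 infected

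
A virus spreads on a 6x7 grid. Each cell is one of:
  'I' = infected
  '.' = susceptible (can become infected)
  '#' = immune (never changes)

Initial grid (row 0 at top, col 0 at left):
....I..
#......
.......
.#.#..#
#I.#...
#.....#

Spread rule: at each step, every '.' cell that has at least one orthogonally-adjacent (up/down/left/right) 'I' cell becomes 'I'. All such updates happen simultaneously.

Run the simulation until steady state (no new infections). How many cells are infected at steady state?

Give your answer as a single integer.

Answer: 34

Derivation:
Step 0 (initial): 2 infected
Step 1: +5 new -> 7 infected
Step 2: +7 new -> 14 infected
Step 3: +8 new -> 22 infected
Step 4: +7 new -> 29 infected
Step 5: +3 new -> 32 infected
Step 6: +2 new -> 34 infected
Step 7: +0 new -> 34 infected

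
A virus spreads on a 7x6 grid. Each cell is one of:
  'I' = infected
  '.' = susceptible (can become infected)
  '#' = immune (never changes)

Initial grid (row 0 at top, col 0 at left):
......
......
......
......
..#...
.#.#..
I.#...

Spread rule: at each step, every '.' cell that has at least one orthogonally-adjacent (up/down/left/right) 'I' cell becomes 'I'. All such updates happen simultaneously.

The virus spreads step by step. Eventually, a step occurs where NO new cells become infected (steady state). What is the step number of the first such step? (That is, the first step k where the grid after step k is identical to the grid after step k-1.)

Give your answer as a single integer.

Answer: 12

Derivation:
Step 0 (initial): 1 infected
Step 1: +2 new -> 3 infected
Step 2: +1 new -> 4 infected
Step 3: +2 new -> 6 infected
Step 4: +2 new -> 8 infected
Step 5: +3 new -> 11 infected
Step 6: +4 new -> 15 infected
Step 7: +5 new -> 20 infected
Step 8: +5 new -> 25 infected
Step 9: +5 new -> 30 infected
Step 10: +4 new -> 34 infected
Step 11: +3 new -> 37 infected
Step 12: +0 new -> 37 infected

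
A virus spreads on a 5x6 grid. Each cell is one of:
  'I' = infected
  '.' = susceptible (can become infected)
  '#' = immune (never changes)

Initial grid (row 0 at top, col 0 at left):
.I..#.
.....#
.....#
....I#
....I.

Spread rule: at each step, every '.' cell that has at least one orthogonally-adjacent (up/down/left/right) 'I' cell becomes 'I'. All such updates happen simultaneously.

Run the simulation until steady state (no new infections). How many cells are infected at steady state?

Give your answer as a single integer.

Answer: 25

Derivation:
Step 0 (initial): 3 infected
Step 1: +7 new -> 10 infected
Step 2: +8 new -> 18 infected
Step 3: +5 new -> 23 infected
Step 4: +2 new -> 25 infected
Step 5: +0 new -> 25 infected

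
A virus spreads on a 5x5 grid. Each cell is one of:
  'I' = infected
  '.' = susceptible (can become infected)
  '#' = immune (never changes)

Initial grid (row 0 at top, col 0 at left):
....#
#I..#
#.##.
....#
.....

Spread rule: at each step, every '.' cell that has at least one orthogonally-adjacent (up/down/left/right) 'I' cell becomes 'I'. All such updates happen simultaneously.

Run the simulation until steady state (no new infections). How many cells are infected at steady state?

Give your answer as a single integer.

Answer: 17

Derivation:
Step 0 (initial): 1 infected
Step 1: +3 new -> 4 infected
Step 2: +4 new -> 8 infected
Step 3: +4 new -> 12 infected
Step 4: +3 new -> 15 infected
Step 5: +1 new -> 16 infected
Step 6: +1 new -> 17 infected
Step 7: +0 new -> 17 infected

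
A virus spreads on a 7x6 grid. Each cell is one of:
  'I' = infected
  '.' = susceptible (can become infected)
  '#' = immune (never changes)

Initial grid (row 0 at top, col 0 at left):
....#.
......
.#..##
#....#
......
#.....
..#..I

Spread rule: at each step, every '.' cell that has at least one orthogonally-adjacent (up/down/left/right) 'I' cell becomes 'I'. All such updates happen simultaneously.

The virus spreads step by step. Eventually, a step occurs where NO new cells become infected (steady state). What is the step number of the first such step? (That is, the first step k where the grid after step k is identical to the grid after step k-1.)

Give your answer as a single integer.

Step 0 (initial): 1 infected
Step 1: +2 new -> 3 infected
Step 2: +3 new -> 6 infected
Step 3: +2 new -> 8 infected
Step 4: +3 new -> 11 infected
Step 5: +3 new -> 14 infected
Step 6: +4 new -> 18 infected
Step 7: +5 new -> 23 infected
Step 8: +3 new -> 26 infected
Step 9: +3 new -> 29 infected
Step 10: +3 new -> 32 infected
Step 11: +2 new -> 34 infected
Step 12: +0 new -> 34 infected

Answer: 12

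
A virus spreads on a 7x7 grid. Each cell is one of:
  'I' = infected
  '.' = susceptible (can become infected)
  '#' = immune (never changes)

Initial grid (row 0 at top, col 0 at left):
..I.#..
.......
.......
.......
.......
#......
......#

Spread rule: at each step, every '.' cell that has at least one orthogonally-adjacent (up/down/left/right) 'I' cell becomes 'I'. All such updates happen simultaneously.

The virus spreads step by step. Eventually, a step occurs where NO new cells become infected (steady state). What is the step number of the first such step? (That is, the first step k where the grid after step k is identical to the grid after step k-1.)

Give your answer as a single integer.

Answer: 10

Derivation:
Step 0 (initial): 1 infected
Step 1: +3 new -> 4 infected
Step 2: +4 new -> 8 infected
Step 3: +5 new -> 13 infected
Step 4: +6 new -> 19 infected
Step 5: +8 new -> 27 infected
Step 6: +8 new -> 35 infected
Step 7: +5 new -> 40 infected
Step 8: +4 new -> 44 infected
Step 9: +2 new -> 46 infected
Step 10: +0 new -> 46 infected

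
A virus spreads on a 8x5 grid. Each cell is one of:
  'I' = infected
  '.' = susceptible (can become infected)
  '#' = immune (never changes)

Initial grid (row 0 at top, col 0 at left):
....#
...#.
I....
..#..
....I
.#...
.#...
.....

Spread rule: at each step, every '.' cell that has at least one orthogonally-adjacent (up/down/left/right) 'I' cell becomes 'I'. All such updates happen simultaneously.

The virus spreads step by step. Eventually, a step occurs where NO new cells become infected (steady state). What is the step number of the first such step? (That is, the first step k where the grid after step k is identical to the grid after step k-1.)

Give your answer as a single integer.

Step 0 (initial): 2 infected
Step 1: +6 new -> 8 infected
Step 2: +10 new -> 18 infected
Step 3: +9 new -> 27 infected
Step 4: +4 new -> 31 infected
Step 5: +3 new -> 34 infected
Step 6: +1 new -> 35 infected
Step 7: +0 new -> 35 infected

Answer: 7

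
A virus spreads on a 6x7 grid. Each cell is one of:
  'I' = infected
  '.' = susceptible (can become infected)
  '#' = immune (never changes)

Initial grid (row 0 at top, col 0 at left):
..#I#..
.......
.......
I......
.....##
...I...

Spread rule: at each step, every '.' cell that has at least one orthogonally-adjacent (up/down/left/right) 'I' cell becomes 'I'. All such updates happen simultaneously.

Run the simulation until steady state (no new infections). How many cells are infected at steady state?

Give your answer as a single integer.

Answer: 38

Derivation:
Step 0 (initial): 3 infected
Step 1: +7 new -> 10 infected
Step 2: +13 new -> 23 infected
Step 3: +7 new -> 30 infected
Step 4: +5 new -> 35 infected
Step 5: +3 new -> 38 infected
Step 6: +0 new -> 38 infected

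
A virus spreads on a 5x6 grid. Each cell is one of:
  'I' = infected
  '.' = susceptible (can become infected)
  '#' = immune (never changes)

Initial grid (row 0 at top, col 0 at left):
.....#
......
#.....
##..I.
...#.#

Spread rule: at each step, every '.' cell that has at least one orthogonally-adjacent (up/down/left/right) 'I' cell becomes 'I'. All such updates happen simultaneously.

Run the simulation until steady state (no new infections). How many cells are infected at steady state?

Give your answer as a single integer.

Step 0 (initial): 1 infected
Step 1: +4 new -> 5 infected
Step 2: +4 new -> 9 infected
Step 3: +5 new -> 14 infected
Step 4: +4 new -> 18 infected
Step 5: +3 new -> 21 infected
Step 6: +2 new -> 23 infected
Step 7: +1 new -> 24 infected
Step 8: +0 new -> 24 infected

Answer: 24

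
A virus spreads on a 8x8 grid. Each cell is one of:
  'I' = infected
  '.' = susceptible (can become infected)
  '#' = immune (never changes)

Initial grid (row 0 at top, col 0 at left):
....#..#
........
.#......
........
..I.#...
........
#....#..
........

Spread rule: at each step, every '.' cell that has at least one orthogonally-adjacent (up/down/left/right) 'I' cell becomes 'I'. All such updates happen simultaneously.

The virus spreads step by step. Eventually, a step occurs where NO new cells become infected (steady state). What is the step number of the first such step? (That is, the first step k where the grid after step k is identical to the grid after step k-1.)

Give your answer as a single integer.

Step 0 (initial): 1 infected
Step 1: +4 new -> 5 infected
Step 2: +7 new -> 12 infected
Step 3: +9 new -> 21 infected
Step 4: +10 new -> 31 infected
Step 5: +10 new -> 41 infected
Step 6: +8 new -> 49 infected
Step 7: +6 new -> 55 infected
Step 8: +3 new -> 58 infected
Step 9: +0 new -> 58 infected

Answer: 9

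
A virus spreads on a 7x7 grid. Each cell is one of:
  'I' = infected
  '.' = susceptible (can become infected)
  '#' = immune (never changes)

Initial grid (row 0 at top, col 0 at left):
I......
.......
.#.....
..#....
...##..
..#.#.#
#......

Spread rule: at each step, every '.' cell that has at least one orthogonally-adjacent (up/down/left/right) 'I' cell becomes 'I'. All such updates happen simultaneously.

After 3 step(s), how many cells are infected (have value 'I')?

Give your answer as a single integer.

Step 0 (initial): 1 infected
Step 1: +2 new -> 3 infected
Step 2: +3 new -> 6 infected
Step 3: +3 new -> 9 infected

Answer: 9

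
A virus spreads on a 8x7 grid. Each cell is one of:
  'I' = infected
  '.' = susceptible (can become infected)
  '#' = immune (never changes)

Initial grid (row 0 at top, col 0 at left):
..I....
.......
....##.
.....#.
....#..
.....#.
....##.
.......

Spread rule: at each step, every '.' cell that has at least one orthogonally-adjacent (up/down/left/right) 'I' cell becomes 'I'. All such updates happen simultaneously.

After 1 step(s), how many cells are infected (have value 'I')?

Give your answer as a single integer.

Step 0 (initial): 1 infected
Step 1: +3 new -> 4 infected

Answer: 4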